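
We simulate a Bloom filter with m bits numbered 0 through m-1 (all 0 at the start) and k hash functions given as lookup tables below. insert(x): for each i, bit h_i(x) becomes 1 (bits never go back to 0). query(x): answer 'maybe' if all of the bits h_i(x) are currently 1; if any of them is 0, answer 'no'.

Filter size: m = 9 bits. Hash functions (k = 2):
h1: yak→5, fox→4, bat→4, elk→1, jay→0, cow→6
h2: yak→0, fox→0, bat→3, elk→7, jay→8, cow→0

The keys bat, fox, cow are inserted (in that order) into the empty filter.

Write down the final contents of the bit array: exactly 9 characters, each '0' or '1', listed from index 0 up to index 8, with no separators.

Answer: 100110100

Derivation:
Start: bits=000000000
After insert 'bat': sets bits 3 4 -> bits=000110000
After insert 'fox': sets bits 0 4 -> bits=100110000
After insert 'cow': sets bits 0 6 -> bits=100110100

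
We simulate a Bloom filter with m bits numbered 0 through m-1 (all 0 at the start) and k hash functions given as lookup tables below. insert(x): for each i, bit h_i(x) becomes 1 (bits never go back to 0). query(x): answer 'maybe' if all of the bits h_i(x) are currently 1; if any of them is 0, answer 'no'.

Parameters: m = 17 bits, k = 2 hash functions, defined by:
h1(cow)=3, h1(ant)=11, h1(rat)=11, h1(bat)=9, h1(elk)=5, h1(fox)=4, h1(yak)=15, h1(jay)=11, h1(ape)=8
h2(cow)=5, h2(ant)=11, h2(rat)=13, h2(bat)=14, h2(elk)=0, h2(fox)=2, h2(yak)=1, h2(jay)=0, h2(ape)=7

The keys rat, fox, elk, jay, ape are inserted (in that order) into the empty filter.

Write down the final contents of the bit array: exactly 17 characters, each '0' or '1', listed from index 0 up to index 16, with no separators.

Start: bits=00000000000000000
After insert 'rat': sets bits 11 13 -> bits=00000000000101000
After insert 'fox': sets bits 2 4 -> bits=00101000000101000
After insert 'elk': sets bits 0 5 -> bits=10101100000101000
After insert 'jay': sets bits 0 11 -> bits=10101100000101000
After insert 'ape': sets bits 7 8 -> bits=10101101100101000

Answer: 10101101100101000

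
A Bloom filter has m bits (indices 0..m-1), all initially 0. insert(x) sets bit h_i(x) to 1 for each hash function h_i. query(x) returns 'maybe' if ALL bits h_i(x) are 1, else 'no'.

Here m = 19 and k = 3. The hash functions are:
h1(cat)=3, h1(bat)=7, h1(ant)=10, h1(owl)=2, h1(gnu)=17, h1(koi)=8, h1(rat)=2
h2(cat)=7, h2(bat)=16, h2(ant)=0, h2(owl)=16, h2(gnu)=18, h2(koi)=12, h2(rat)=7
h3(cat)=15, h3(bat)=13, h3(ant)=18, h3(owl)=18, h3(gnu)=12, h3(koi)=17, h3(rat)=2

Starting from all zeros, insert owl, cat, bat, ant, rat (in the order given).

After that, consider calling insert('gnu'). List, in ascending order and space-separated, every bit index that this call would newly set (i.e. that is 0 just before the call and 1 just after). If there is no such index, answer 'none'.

Answer: 12 17

Derivation:
Start: bits=0000000000000000000
After insert 'owl': sets bits 2 16 18 -> bits=0010000000000000101
After insert 'cat': sets bits 3 7 15 -> bits=0011000100000001101
After insert 'bat': sets bits 7 13 16 -> bits=0011000100000101101
After insert 'ant': sets bits 0 10 18 -> bits=1011000100100101101
After insert 'rat': sets bits 2 7 -> bits=1011000100100101101
insert 'gnu' would touch bits 12 17 18; currently bit12=0, bit17=0, bit18=1
Bits that are 0 among those (would change 0->1): 12 17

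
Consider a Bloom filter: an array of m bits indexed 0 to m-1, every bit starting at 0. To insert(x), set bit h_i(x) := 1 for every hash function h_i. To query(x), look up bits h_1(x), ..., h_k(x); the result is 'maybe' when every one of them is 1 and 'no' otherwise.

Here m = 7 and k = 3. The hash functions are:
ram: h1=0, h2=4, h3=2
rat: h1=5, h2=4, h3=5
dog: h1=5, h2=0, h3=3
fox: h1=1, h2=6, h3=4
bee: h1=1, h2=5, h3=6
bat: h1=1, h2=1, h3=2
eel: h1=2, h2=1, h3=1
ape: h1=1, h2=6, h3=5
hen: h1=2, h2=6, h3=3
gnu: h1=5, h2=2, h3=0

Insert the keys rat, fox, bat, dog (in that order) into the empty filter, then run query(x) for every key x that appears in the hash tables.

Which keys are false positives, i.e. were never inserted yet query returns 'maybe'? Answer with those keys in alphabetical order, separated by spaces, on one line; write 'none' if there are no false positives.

Answer: ape bee eel gnu hen ram

Derivation:
Start: bits=0000000
After insert 'rat': sets bits 4 5 -> bits=0000110
After insert 'fox': sets bits 1 4 6 -> bits=0100111
After insert 'bat': sets bits 1 2 -> bits=0110111
After insert 'dog': sets bits 0 3 5 -> bits=1111111
Not inserted: ape bee eel gnu hen ram — query each against bits=1111111:
query ape: checks bit1=1, bit5=1, bit6=1 (all 1) -> maybe => FALSE POSITIVE
query bee: checks bit1=1, bit5=1, bit6=1 (all 1) -> maybe => FALSE POSITIVE
query eel: checks bit1=1, bit2=1 (all 1) -> maybe => FALSE POSITIVE
query gnu: checks bit0=1, bit2=1, bit5=1 (all 1) -> maybe => FALSE POSITIVE
query hen: checks bit2=1, bit3=1, bit6=1 (all 1) -> maybe => FALSE POSITIVE
query ram: checks bit0=1, bit2=1, bit4=1 (all 1) -> maybe => FALSE POSITIVE
False positives (alphabetical): ape bee eel gnu hen ram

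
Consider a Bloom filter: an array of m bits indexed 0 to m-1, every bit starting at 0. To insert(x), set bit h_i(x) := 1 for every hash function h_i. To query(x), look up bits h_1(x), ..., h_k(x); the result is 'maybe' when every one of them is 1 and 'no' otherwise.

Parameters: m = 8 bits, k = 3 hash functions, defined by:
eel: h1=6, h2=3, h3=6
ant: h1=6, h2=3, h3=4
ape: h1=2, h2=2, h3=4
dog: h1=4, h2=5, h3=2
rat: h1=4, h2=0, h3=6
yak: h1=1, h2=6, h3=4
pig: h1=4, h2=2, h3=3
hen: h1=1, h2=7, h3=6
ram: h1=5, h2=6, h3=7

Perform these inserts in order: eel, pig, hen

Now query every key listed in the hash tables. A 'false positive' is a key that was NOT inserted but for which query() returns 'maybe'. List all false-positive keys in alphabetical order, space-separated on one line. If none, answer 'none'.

Answer: ant ape yak

Derivation:
Start: bits=00000000
After insert 'eel': sets bits 3 6 -> bits=00010010
After insert 'pig': sets bits 2 3 4 -> bits=00111010
After insert 'hen': sets bits 1 6 7 -> bits=01111011
Not inserted: ant ape dog ram rat yak — query each against bits=01111011:
query ant: checks bit3=1, bit4=1, bit6=1 (all 1) -> maybe => FALSE POSITIVE
query ape: checks bit2=1, bit4=1 (all 1) -> maybe => FALSE POSITIVE
query dog: checks bit2=1, bit4=1, bit5=0 (has a 0) -> no => not a false positive
query ram: checks bit5=0, bit6=1, bit7=1 (has a 0) -> no => not a false positive
query rat: checks bit0=0, bit4=1, bit6=1 (has a 0) -> no => not a false positive
query yak: checks bit1=1, bit4=1, bit6=1 (all 1) -> maybe => FALSE POSITIVE
False positives (alphabetical): ant ape yak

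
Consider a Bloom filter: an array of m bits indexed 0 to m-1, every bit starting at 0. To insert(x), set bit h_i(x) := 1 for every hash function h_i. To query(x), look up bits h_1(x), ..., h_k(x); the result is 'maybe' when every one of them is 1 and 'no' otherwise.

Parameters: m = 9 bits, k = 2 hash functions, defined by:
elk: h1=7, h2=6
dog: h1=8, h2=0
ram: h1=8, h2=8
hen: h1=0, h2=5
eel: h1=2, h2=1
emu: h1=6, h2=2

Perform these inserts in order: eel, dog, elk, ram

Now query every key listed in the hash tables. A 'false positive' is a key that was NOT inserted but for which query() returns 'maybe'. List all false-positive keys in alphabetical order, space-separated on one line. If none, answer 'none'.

Start: bits=000000000
After insert 'eel': sets bits 1 2 -> bits=011000000
After insert 'dog': sets bits 0 8 -> bits=111000001
After insert 'elk': sets bits 6 7 -> bits=111000111
After insert 'ram': sets bits 8 -> bits=111000111
Not inserted: emu hen — query each against bits=111000111:
query emu: checks bit2=1, bit6=1 (all 1) -> maybe => FALSE POSITIVE
query hen: checks bit0=1, bit5=0 (has a 0) -> no => not a false positive
False positives (alphabetical): emu

Answer: emu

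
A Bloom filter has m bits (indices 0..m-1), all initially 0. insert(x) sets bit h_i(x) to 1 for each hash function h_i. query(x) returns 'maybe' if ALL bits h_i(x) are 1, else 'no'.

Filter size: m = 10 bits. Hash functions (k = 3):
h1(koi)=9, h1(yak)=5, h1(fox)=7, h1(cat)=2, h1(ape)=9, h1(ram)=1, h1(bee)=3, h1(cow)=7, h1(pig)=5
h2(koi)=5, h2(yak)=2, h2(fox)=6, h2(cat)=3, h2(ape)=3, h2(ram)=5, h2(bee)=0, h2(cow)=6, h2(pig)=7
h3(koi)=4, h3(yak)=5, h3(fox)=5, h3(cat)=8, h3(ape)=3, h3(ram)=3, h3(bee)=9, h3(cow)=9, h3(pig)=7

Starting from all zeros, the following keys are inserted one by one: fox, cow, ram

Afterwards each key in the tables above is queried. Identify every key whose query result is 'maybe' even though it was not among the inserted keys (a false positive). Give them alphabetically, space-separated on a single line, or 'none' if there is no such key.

Start: bits=0000000000
After insert 'fox': sets bits 5 6 7 -> bits=0000011100
After insert 'cow': sets bits 6 7 9 -> bits=0000011101
After insert 'ram': sets bits 1 3 5 -> bits=0101011101
Not inserted: ape bee cat koi pig yak — query each against bits=0101011101:
query ape: checks bit3=1, bit9=1 (all 1) -> maybe => FALSE POSITIVE
query bee: checks bit0=0, bit3=1, bit9=1 (has a 0) -> no => not a false positive
query cat: checks bit2=0, bit3=1, bit8=0 (has a 0) -> no => not a false positive
query koi: checks bit4=0, bit5=1, bit9=1 (has a 0) -> no => not a false positive
query pig: checks bit5=1, bit7=1 (all 1) -> maybe => FALSE POSITIVE
query yak: checks bit2=0, bit5=1 (has a 0) -> no => not a false positive
False positives (alphabetical): ape pig

Answer: ape pig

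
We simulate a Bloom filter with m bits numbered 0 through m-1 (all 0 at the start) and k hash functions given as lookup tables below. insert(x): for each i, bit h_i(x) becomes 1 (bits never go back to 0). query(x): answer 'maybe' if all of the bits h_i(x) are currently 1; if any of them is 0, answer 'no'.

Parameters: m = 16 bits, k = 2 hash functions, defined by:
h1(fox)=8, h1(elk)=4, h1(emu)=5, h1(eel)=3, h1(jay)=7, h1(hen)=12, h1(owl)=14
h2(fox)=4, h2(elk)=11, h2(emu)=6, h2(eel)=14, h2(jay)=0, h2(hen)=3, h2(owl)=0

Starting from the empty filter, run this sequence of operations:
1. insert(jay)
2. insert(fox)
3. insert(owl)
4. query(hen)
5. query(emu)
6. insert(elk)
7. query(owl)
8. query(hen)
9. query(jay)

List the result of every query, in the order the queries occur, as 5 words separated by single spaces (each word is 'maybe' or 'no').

Answer: no no maybe no maybe

Derivation:
Start: bits=0000000000000000
Op 1: insert jay -> sets bits 0 7 -> bits=1000000100000000
Op 2: insert fox -> sets bits 4 8 -> bits=1000100110000000
Op 3: insert owl -> sets bits 0 14 -> bits=1000100110000010
Op 4: query hen -> checks bit3=0, bit12=0 (has a 0) -> no
Op 5: query emu -> checks bit5=0, bit6=0 (has a 0) -> no
Op 6: insert elk -> sets bits 4 11 -> bits=1000100110010010
Op 7: query owl -> checks bit0=1, bit14=1 (all 1) -> maybe
Op 8: query hen -> checks bit3=0, bit12=0 (has a 0) -> no
Op 9: query jay -> checks bit0=1, bit7=1 (all 1) -> maybe
Query results in order: no no maybe no maybe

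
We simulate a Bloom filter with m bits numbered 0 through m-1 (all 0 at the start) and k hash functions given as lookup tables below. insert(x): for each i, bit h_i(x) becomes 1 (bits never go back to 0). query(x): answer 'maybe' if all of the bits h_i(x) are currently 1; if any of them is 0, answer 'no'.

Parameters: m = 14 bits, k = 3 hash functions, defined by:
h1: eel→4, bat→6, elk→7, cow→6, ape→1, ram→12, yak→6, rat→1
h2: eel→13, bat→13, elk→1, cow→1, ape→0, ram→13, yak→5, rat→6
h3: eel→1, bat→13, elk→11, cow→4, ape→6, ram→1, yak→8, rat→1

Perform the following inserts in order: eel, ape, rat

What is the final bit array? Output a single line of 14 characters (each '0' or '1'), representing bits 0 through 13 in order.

Start: bits=00000000000000
After insert 'eel': sets bits 1 4 13 -> bits=01001000000001
After insert 'ape': sets bits 0 1 6 -> bits=11001010000001
After insert 'rat': sets bits 1 6 -> bits=11001010000001

Answer: 11001010000001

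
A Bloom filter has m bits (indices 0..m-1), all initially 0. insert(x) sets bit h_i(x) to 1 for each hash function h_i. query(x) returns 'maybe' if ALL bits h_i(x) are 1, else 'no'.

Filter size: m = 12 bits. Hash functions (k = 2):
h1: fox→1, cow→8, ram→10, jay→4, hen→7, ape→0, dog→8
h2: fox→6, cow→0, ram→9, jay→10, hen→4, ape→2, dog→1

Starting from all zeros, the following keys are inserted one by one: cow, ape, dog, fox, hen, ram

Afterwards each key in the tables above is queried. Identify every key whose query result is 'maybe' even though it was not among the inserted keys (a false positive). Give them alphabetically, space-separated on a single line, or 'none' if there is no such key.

Answer: jay

Derivation:
Start: bits=000000000000
After insert 'cow': sets bits 0 8 -> bits=100000001000
After insert 'ape': sets bits 0 2 -> bits=101000001000
After insert 'dog': sets bits 1 8 -> bits=111000001000
After insert 'fox': sets bits 1 6 -> bits=111000101000
After insert 'hen': sets bits 4 7 -> bits=111010111000
After insert 'ram': sets bits 9 10 -> bits=111010111110
Not inserted: jay — query each against bits=111010111110:
query jay: checks bit4=1, bit10=1 (all 1) -> maybe => FALSE POSITIVE
False positives (alphabetical): jay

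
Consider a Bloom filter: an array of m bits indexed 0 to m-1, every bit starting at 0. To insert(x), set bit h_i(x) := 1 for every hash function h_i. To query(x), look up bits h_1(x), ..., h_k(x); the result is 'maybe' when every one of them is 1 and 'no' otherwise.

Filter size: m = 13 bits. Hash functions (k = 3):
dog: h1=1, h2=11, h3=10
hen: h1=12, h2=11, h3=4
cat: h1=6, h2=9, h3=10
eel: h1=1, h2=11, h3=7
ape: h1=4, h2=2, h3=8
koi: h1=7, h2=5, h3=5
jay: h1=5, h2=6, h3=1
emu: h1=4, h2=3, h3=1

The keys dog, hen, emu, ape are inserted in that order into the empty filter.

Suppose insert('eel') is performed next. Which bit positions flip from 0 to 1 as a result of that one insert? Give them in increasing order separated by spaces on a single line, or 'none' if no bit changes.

Start: bits=0000000000000
After insert 'dog': sets bits 1 10 11 -> bits=0100000000110
After insert 'hen': sets bits 4 11 12 -> bits=0100100000111
After insert 'emu': sets bits 1 3 4 -> bits=0101100000111
After insert 'ape': sets bits 2 4 8 -> bits=0111100010111
insert 'eel' would touch bits 1 7 11; currently bit1=1, bit7=0, bit11=1
Bits that are 0 among those (would change 0->1): 7

Answer: 7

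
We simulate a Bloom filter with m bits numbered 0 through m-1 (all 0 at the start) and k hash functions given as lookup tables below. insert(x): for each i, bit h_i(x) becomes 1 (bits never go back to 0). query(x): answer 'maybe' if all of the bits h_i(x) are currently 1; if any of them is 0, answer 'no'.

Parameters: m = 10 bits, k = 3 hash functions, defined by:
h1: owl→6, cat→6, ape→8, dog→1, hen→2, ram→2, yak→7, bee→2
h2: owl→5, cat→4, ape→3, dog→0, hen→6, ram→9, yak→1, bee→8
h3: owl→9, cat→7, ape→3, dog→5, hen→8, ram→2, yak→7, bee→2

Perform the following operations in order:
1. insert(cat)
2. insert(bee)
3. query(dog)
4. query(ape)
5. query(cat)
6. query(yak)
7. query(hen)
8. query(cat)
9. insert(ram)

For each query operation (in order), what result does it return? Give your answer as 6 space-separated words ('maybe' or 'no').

Answer: no no maybe no maybe maybe

Derivation:
Start: bits=0000000000
Op 1: insert cat -> sets bits 4 6 7 -> bits=0000101100
Op 2: insert bee -> sets bits 2 8 -> bits=0010101110
Op 3: query dog -> checks bit0=0, bit1=0, bit5=0 (has a 0) -> no
Op 4: query ape -> checks bit3=0, bit8=1 (has a 0) -> no
Op 5: query cat -> checks bit4=1, bit6=1, bit7=1 (all 1) -> maybe
Op 6: query yak -> checks bit1=0, bit7=1 (has a 0) -> no
Op 7: query hen -> checks bit2=1, bit6=1, bit8=1 (all 1) -> maybe
Op 8: query cat -> checks bit4=1, bit6=1, bit7=1 (all 1) -> maybe
Op 9: insert ram -> sets bits 2 9 -> bits=0010101111
Query results in order: no no maybe no maybe maybe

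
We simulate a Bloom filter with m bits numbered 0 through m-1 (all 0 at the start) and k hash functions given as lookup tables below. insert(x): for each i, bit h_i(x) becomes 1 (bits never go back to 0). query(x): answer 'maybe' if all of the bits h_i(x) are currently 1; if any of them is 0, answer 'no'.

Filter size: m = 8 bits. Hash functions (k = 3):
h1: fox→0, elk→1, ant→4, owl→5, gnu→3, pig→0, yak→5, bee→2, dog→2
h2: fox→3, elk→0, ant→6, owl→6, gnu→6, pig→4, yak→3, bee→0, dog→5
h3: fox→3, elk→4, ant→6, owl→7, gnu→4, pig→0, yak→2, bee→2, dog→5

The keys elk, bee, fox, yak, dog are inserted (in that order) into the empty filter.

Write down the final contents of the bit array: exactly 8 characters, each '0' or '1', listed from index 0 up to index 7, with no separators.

Answer: 11111100

Derivation:
Start: bits=00000000
After insert 'elk': sets bits 0 1 4 -> bits=11001000
After insert 'bee': sets bits 0 2 -> bits=11101000
After insert 'fox': sets bits 0 3 -> bits=11111000
After insert 'yak': sets bits 2 3 5 -> bits=11111100
After insert 'dog': sets bits 2 5 -> bits=11111100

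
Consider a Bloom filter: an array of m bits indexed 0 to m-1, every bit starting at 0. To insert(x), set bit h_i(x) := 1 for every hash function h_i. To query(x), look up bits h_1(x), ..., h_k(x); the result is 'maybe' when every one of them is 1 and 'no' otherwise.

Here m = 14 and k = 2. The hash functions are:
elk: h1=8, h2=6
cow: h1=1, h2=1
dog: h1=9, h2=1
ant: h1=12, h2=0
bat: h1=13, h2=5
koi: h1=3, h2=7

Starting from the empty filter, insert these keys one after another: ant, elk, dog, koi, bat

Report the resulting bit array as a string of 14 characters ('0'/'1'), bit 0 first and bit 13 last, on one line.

Answer: 11010111110011

Derivation:
Start: bits=00000000000000
After insert 'ant': sets bits 0 12 -> bits=10000000000010
After insert 'elk': sets bits 6 8 -> bits=10000010100010
After insert 'dog': sets bits 1 9 -> bits=11000010110010
After insert 'koi': sets bits 3 7 -> bits=11010011110010
After insert 'bat': sets bits 5 13 -> bits=11010111110011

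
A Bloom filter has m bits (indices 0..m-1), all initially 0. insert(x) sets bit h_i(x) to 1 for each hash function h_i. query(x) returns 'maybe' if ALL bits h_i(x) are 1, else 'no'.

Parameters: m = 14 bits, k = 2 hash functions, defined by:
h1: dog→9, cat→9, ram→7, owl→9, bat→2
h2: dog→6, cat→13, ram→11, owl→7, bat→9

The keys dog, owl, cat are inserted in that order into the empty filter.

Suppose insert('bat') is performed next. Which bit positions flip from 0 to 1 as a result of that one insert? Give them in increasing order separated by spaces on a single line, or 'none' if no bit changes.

Answer: 2

Derivation:
Start: bits=00000000000000
After insert 'dog': sets bits 6 9 -> bits=00000010010000
After insert 'owl': sets bits 7 9 -> bits=00000011010000
After insert 'cat': sets bits 9 13 -> bits=00000011010001
insert 'bat' would touch bits 2 9; currently bit2=0, bit9=1
Bits that are 0 among those (would change 0->1): 2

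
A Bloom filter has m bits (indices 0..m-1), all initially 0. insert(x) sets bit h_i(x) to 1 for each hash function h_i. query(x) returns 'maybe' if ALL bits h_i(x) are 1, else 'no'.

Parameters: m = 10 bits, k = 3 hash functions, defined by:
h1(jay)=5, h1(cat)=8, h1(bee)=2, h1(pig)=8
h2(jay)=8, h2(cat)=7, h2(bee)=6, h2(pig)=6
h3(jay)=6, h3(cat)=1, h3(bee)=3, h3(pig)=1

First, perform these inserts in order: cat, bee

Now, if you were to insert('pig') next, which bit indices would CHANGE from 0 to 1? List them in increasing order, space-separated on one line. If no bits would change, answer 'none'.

Answer: none

Derivation:
Start: bits=0000000000
After insert 'cat': sets bits 1 7 8 -> bits=0100000110
After insert 'bee': sets bits 2 3 6 -> bits=0111001110
insert 'pig' would touch bits 1 6 8; currently bit1=1, bit6=1, bit8=1
Bits that are 0 among those (would change 0->1): none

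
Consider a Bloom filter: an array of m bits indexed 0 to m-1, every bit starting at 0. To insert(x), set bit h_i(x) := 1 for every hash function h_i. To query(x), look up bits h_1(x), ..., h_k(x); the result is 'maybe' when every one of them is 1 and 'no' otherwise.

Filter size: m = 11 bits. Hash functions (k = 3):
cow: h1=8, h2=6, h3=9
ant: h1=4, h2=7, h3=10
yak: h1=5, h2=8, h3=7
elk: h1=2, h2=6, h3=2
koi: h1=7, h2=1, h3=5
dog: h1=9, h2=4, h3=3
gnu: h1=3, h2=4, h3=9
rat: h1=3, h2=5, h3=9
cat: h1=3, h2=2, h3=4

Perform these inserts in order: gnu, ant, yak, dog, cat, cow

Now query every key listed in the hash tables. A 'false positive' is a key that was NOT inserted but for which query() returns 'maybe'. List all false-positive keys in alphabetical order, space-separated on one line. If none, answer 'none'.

Answer: elk rat

Derivation:
Start: bits=00000000000
After insert 'gnu': sets bits 3 4 9 -> bits=00011000010
After insert 'ant': sets bits 4 7 10 -> bits=00011001011
After insert 'yak': sets bits 5 7 8 -> bits=00011101111
After insert 'dog': sets bits 3 4 9 -> bits=00011101111
After insert 'cat': sets bits 2 3 4 -> bits=00111101111
After insert 'cow': sets bits 6 8 9 -> bits=00111111111
Not inserted: elk koi rat — query each against bits=00111111111:
query elk: checks bit2=1, bit6=1 (all 1) -> maybe => FALSE POSITIVE
query koi: checks bit1=0, bit5=1, bit7=1 (has a 0) -> no => not a false positive
query rat: checks bit3=1, bit5=1, bit9=1 (all 1) -> maybe => FALSE POSITIVE
False positives (alphabetical): elk rat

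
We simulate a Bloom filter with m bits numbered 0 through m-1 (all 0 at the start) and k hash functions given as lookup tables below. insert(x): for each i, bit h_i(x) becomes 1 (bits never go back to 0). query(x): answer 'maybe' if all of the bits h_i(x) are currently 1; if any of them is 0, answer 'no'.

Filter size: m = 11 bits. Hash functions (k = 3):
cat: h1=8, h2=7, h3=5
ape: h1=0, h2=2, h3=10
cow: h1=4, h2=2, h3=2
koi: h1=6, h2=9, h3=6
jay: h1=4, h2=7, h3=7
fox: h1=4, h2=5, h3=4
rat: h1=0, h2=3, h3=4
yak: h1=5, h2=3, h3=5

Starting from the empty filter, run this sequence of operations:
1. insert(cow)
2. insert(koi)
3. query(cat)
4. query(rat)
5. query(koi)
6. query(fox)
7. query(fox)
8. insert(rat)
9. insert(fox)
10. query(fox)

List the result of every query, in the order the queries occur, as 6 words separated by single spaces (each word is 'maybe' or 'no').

Answer: no no maybe no no maybe

Derivation:
Start: bits=00000000000
Op 1: insert cow -> sets bits 2 4 -> bits=00101000000
Op 2: insert koi -> sets bits 6 9 -> bits=00101010010
Op 3: query cat -> checks bit5=0, bit7=0, bit8=0 (has a 0) -> no
Op 4: query rat -> checks bit0=0, bit3=0, bit4=1 (has a 0) -> no
Op 5: query koi -> checks bit6=1, bit9=1 (all 1) -> maybe
Op 6: query fox -> checks bit4=1, bit5=0 (has a 0) -> no
Op 7: query fox -> checks bit4=1, bit5=0 (has a 0) -> no
Op 8: insert rat -> sets bits 0 3 4 -> bits=10111010010
Op 9: insert fox -> sets bits 4 5 -> bits=10111110010
Op 10: query fox -> checks bit4=1, bit5=1 (all 1) -> maybe
Query results in order: no no maybe no no maybe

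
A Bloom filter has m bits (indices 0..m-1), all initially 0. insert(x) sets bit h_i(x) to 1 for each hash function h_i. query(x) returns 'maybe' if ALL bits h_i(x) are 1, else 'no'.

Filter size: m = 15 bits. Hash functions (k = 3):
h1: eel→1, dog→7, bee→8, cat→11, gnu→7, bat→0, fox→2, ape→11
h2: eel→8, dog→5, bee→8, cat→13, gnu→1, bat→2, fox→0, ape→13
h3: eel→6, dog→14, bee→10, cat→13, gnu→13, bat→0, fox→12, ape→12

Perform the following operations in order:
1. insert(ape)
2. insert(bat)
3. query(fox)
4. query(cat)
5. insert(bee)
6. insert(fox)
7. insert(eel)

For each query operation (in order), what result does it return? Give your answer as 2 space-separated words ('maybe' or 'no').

Answer: maybe maybe

Derivation:
Start: bits=000000000000000
Op 1: insert ape -> sets bits 11 12 13 -> bits=000000000001110
Op 2: insert bat -> sets bits 0 2 -> bits=101000000001110
Op 3: query fox -> checks bit0=1, bit2=1, bit12=1 (all 1) -> maybe
Op 4: query cat -> checks bit11=1, bit13=1 (all 1) -> maybe
Op 5: insert bee -> sets bits 8 10 -> bits=101000001011110
Op 6: insert fox -> sets bits 0 2 12 -> bits=101000001011110
Op 7: insert eel -> sets bits 1 6 8 -> bits=111000101011110
Query results in order: maybe maybe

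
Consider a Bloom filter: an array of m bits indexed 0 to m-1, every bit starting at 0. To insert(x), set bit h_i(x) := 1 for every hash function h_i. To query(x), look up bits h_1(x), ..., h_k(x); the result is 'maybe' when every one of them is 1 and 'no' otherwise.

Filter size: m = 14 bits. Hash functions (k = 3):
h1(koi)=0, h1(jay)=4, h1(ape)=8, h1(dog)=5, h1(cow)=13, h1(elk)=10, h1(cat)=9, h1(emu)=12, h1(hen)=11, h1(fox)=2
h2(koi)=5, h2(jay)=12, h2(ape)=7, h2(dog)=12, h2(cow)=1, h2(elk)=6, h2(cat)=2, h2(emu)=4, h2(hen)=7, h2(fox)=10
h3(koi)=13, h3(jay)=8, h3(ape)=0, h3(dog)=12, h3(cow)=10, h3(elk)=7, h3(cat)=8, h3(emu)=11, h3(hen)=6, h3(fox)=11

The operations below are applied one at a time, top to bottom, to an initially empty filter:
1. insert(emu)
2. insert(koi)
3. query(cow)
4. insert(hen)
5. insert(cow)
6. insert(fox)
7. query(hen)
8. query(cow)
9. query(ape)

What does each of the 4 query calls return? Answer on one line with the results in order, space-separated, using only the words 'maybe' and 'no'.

Start: bits=00000000000000
Op 1: insert emu -> sets bits 4 11 12 -> bits=00001000000110
Op 2: insert koi -> sets bits 0 5 13 -> bits=10001100000111
Op 3: query cow -> checks bit1=0, bit10=0, bit13=1 (has a 0) -> no
Op 4: insert hen -> sets bits 6 7 11 -> bits=10001111000111
Op 5: insert cow -> sets bits 1 10 13 -> bits=11001111001111
Op 6: insert fox -> sets bits 2 10 11 -> bits=11101111001111
Op 7: query hen -> checks bit6=1, bit7=1, bit11=1 (all 1) -> maybe
Op 8: query cow -> checks bit1=1, bit10=1, bit13=1 (all 1) -> maybe
Op 9: query ape -> checks bit0=1, bit7=1, bit8=0 (has a 0) -> no
Query results in order: no maybe maybe no

Answer: no maybe maybe no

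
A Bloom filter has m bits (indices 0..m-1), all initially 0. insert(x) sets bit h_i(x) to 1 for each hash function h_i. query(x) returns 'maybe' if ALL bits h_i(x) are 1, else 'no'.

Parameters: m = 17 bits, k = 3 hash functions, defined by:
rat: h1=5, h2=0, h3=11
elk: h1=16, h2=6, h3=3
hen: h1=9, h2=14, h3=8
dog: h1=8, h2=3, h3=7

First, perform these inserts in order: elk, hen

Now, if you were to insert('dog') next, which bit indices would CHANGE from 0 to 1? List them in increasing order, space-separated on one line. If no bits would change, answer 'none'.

Start: bits=00000000000000000
After insert 'elk': sets bits 3 6 16 -> bits=00010010000000001
After insert 'hen': sets bits 8 9 14 -> bits=00010010110000101
insert 'dog' would touch bits 3 7 8; currently bit3=1, bit7=0, bit8=1
Bits that are 0 among those (would change 0->1): 7

Answer: 7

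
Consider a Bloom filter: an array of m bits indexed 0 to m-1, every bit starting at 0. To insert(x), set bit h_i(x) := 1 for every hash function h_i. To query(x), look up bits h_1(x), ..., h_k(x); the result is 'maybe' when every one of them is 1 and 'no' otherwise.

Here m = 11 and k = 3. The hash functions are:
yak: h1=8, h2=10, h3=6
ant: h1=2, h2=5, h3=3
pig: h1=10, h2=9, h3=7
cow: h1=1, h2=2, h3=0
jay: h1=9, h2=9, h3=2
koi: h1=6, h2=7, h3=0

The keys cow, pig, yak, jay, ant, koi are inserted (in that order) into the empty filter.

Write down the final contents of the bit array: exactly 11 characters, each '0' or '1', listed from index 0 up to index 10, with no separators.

Answer: 11110111111

Derivation:
Start: bits=00000000000
After insert 'cow': sets bits 0 1 2 -> bits=11100000000
After insert 'pig': sets bits 7 9 10 -> bits=11100001011
After insert 'yak': sets bits 6 8 10 -> bits=11100011111
After insert 'jay': sets bits 2 9 -> bits=11100011111
After insert 'ant': sets bits 2 3 5 -> bits=11110111111
After insert 'koi': sets bits 0 6 7 -> bits=11110111111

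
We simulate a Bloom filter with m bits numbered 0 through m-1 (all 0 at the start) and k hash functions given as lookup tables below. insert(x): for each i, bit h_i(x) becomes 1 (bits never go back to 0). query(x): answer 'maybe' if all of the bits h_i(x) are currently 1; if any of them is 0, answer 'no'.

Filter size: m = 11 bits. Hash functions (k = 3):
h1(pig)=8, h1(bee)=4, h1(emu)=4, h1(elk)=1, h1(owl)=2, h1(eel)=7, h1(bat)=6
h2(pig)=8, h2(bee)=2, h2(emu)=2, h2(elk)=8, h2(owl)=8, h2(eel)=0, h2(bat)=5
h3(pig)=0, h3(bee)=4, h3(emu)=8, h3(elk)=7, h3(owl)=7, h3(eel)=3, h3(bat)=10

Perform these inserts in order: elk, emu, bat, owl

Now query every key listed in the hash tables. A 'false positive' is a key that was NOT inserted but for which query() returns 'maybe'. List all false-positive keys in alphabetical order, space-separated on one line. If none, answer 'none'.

Answer: bee

Derivation:
Start: bits=00000000000
After insert 'elk': sets bits 1 7 8 -> bits=01000001100
After insert 'emu': sets bits 2 4 8 -> bits=01101001100
After insert 'bat': sets bits 5 6 10 -> bits=01101111101
After insert 'owl': sets bits 2 7 8 -> bits=01101111101
Not inserted: bee eel pig — query each against bits=01101111101:
query bee: checks bit2=1, bit4=1 (all 1) -> maybe => FALSE POSITIVE
query eel: checks bit0=0, bit3=0, bit7=1 (has a 0) -> no => not a false positive
query pig: checks bit0=0, bit8=1 (has a 0) -> no => not a false positive
False positives (alphabetical): bee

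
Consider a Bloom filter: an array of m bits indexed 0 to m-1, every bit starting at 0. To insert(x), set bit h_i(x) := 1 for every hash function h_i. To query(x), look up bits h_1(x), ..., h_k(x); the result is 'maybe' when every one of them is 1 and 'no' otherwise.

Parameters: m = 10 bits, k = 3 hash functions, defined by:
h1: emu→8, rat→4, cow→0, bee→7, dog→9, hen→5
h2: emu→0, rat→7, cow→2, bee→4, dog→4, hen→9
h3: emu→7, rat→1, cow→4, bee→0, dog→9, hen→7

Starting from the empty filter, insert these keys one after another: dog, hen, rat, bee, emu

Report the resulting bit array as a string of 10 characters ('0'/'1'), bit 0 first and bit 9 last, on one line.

Start: bits=0000000000
After insert 'dog': sets bits 4 9 -> bits=0000100001
After insert 'hen': sets bits 5 7 9 -> bits=0000110101
After insert 'rat': sets bits 1 4 7 -> bits=0100110101
After insert 'bee': sets bits 0 4 7 -> bits=1100110101
After insert 'emu': sets bits 0 7 8 -> bits=1100110111

Answer: 1100110111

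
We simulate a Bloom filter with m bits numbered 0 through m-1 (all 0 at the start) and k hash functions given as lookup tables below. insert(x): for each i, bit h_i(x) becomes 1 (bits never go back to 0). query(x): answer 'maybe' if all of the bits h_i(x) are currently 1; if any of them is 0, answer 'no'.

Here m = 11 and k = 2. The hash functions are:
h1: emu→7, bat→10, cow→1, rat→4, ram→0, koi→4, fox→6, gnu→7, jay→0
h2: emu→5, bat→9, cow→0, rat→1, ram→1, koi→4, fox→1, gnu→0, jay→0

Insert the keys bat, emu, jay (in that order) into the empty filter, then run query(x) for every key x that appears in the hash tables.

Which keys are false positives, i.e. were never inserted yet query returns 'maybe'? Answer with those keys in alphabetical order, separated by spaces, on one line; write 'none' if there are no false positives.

Answer: gnu

Derivation:
Start: bits=00000000000
After insert 'bat': sets bits 9 10 -> bits=00000000011
After insert 'emu': sets bits 5 7 -> bits=00000101011
After insert 'jay': sets bits 0 -> bits=10000101011
Not inserted: cow fox gnu koi ram rat — query each against bits=10000101011:
query cow: checks bit0=1, bit1=0 (has a 0) -> no => not a false positive
query fox: checks bit1=0, bit6=0 (has a 0) -> no => not a false positive
query gnu: checks bit0=1, bit7=1 (all 1) -> maybe => FALSE POSITIVE
query koi: checks bit4=0 (has a 0) -> no => not a false positive
query ram: checks bit0=1, bit1=0 (has a 0) -> no => not a false positive
query rat: checks bit1=0, bit4=0 (has a 0) -> no => not a false positive
False positives (alphabetical): gnu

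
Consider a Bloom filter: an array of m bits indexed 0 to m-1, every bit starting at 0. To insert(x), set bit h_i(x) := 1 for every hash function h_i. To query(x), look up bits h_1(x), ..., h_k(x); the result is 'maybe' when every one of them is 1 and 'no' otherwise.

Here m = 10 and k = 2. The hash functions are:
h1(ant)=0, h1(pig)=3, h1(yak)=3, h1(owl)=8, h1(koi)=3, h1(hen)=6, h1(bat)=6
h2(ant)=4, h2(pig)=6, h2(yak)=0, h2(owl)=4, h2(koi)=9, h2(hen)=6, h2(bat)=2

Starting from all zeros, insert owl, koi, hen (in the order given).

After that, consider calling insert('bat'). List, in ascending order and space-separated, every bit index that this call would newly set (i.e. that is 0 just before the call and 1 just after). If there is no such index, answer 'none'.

Answer: 2

Derivation:
Start: bits=0000000000
After insert 'owl': sets bits 4 8 -> bits=0000100010
After insert 'koi': sets bits 3 9 -> bits=0001100011
After insert 'hen': sets bits 6 -> bits=0001101011
insert 'bat' would touch bits 2 6; currently bit2=0, bit6=1
Bits that are 0 among those (would change 0->1): 2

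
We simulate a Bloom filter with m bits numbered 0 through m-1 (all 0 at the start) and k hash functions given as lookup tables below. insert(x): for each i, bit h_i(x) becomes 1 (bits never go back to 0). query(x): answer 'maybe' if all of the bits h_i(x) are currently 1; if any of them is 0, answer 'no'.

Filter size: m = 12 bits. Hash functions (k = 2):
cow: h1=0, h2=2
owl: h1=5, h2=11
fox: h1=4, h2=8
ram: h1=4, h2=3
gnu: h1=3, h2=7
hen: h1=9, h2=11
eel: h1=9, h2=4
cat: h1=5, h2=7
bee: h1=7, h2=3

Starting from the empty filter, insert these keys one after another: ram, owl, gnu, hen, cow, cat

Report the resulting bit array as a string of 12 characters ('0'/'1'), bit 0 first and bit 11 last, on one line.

Answer: 101111010101

Derivation:
Start: bits=000000000000
After insert 'ram': sets bits 3 4 -> bits=000110000000
After insert 'owl': sets bits 5 11 -> bits=000111000001
After insert 'gnu': sets bits 3 7 -> bits=000111010001
After insert 'hen': sets bits 9 11 -> bits=000111010101
After insert 'cow': sets bits 0 2 -> bits=101111010101
After insert 'cat': sets bits 5 7 -> bits=101111010101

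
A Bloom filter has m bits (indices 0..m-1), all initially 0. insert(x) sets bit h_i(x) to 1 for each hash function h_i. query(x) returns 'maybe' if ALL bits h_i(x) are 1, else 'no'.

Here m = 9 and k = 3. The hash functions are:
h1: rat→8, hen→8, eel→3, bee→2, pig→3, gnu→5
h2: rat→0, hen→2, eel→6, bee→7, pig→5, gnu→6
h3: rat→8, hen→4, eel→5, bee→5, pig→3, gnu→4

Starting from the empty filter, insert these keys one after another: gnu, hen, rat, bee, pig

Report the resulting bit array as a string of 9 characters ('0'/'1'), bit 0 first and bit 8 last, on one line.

Start: bits=000000000
After insert 'gnu': sets bits 4 5 6 -> bits=000011100
After insert 'hen': sets bits 2 4 8 -> bits=001011101
After insert 'rat': sets bits 0 8 -> bits=101011101
After insert 'bee': sets bits 2 5 7 -> bits=101011111
After insert 'pig': sets bits 3 5 -> bits=101111111

Answer: 101111111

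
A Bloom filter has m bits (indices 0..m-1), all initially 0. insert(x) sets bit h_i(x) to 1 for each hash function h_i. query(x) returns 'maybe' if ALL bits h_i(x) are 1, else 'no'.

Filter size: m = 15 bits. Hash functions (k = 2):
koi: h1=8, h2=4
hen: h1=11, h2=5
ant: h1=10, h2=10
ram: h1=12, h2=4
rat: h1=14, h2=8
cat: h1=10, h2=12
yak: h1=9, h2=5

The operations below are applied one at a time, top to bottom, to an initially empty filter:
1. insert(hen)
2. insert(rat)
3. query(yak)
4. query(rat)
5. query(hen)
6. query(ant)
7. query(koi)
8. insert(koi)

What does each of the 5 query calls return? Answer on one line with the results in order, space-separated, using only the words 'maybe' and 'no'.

Start: bits=000000000000000
Op 1: insert hen -> sets bits 5 11 -> bits=000001000001000
Op 2: insert rat -> sets bits 8 14 -> bits=000001001001001
Op 3: query yak -> checks bit5=1, bit9=0 (has a 0) -> no
Op 4: query rat -> checks bit8=1, bit14=1 (all 1) -> maybe
Op 5: query hen -> checks bit5=1, bit11=1 (all 1) -> maybe
Op 6: query ant -> checks bit10=0 (has a 0) -> no
Op 7: query koi -> checks bit4=0, bit8=1 (has a 0) -> no
Op 8: insert koi -> sets bits 4 8 -> bits=000011001001001
Query results in order: no maybe maybe no no

Answer: no maybe maybe no no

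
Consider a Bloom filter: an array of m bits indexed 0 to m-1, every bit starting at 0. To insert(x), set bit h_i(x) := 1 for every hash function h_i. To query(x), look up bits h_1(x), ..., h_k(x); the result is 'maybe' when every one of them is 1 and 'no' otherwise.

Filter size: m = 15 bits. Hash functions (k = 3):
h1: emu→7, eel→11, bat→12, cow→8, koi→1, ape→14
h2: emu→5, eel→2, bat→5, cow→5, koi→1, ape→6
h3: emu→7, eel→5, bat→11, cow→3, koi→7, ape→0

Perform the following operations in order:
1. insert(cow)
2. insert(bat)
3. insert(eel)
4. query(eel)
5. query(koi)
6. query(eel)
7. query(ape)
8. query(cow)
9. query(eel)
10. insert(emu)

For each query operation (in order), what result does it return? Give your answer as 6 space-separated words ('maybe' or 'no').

Start: bits=000000000000000
Op 1: insert cow -> sets bits 3 5 8 -> bits=000101001000000
Op 2: insert bat -> sets bits 5 11 12 -> bits=000101001001100
Op 3: insert eel -> sets bits 2 5 11 -> bits=001101001001100
Op 4: query eel -> checks bit2=1, bit5=1, bit11=1 (all 1) -> maybe
Op 5: query koi -> checks bit1=0, bit7=0 (has a 0) -> no
Op 6: query eel -> checks bit2=1, bit5=1, bit11=1 (all 1) -> maybe
Op 7: query ape -> checks bit0=0, bit6=0, bit14=0 (has a 0) -> no
Op 8: query cow -> checks bit3=1, bit5=1, bit8=1 (all 1) -> maybe
Op 9: query eel -> checks bit2=1, bit5=1, bit11=1 (all 1) -> maybe
Op 10: insert emu -> sets bits 5 7 -> bits=001101011001100
Query results in order: maybe no maybe no maybe maybe

Answer: maybe no maybe no maybe maybe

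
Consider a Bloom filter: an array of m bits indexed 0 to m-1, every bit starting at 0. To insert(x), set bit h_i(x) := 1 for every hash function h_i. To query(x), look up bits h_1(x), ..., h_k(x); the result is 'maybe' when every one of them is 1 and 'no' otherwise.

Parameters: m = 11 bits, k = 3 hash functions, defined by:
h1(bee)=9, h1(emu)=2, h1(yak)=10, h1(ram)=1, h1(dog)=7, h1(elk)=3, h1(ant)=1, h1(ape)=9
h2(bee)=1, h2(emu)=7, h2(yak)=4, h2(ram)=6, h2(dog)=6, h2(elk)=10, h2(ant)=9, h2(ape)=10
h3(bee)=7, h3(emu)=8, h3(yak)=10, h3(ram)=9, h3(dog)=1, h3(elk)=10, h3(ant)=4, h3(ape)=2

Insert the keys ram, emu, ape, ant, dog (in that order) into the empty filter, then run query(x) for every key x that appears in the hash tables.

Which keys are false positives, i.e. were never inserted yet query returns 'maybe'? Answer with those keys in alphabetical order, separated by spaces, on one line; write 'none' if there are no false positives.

Answer: bee yak

Derivation:
Start: bits=00000000000
After insert 'ram': sets bits 1 6 9 -> bits=01000010010
After insert 'emu': sets bits 2 7 8 -> bits=01100011110
After insert 'ape': sets bits 2 9 10 -> bits=01100011111
After insert 'ant': sets bits 1 4 9 -> bits=01101011111
After insert 'dog': sets bits 1 6 7 -> bits=01101011111
Not inserted: bee elk yak — query each against bits=01101011111:
query bee: checks bit1=1, bit7=1, bit9=1 (all 1) -> maybe => FALSE POSITIVE
query elk: checks bit3=0, bit10=1 (has a 0) -> no => not a false positive
query yak: checks bit4=1, bit10=1 (all 1) -> maybe => FALSE POSITIVE
False positives (alphabetical): bee yak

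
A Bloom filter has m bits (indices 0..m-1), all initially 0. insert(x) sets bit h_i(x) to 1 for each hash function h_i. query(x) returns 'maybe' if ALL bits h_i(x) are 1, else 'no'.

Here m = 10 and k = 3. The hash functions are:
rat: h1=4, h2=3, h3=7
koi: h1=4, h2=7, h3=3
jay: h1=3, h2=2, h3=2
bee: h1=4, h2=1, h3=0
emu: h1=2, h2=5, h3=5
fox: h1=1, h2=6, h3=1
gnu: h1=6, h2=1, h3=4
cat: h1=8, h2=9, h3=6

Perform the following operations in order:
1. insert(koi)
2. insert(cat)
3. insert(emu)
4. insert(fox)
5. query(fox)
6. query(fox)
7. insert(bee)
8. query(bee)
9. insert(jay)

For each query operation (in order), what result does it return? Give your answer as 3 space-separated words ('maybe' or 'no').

Start: bits=0000000000
Op 1: insert koi -> sets bits 3 4 7 -> bits=0001100100
Op 2: insert cat -> sets bits 6 8 9 -> bits=0001101111
Op 3: insert emu -> sets bits 2 5 -> bits=0011111111
Op 4: insert fox -> sets bits 1 6 -> bits=0111111111
Op 5: query fox -> checks bit1=1, bit6=1 (all 1) -> maybe
Op 6: query fox -> checks bit1=1, bit6=1 (all 1) -> maybe
Op 7: insert bee -> sets bits 0 1 4 -> bits=1111111111
Op 8: query bee -> checks bit0=1, bit1=1, bit4=1 (all 1) -> maybe
Op 9: insert jay -> sets bits 2 3 -> bits=1111111111
Query results in order: maybe maybe maybe

Answer: maybe maybe maybe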